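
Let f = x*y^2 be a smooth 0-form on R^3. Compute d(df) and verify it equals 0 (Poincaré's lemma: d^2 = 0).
d(df) = 0

Step 1: df = sum_i (∂f/∂x_i) dx_i = (y^2) dx + (2*x*y) dy + (0) dz.
Step 2: Apply d again. Using the 1-form formula, the coefficient of dx ∧ dy in d(df) is ∂^2 f/∂x ∂y - ∂^2 f/∂y ∂x = (2*y) - (2*y) = 0 (equality of mixed partials for smooth f).
Similarly for dx ∧ dz and dy ∧ dz — all coefficients vanish. So d(df) = 0.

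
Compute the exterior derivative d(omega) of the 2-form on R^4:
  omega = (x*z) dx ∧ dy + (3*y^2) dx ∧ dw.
d(omega) = (x) dx ∧ dy ∧ dz + (-6*y) dx ∧ dy ∧ dw

For a 2-form omega = sum_{i<j} g_{ij} dx_i ∧ dx_j, the exterior derivative is
  d(omega) = sum_{i<j} d(g_{ij}) ∧ dx_i ∧ dx_j = sum_{i<j, k} (∂g_{ij}/∂x_k) dx_k ∧ dx_i ∧ dx_j.
Expand each term, using dx_k ∧ dx_i ∧ dx_j = sgn(permutation) dx_{(a)} ∧ dx_{(b)} ∧ dx_{(c)} with (a < b < c) sorted:
  d(x*z) includes (∂/∂z)(x*z) dz = (x) dz, which multiplied by dx ∧ dy gives (x) dx ∧ dy ∧ dz
  d(3*y^2) includes (∂/∂y)(3*y^2) dy = (6*y) dy, which multiplied by dx ∧ dw gives (-6*y) dx ∧ dy ∧ dw
Collecting like 3-forms: d(omega) = (x) dx ∧ dy ∧ dz + (-6*y) dx ∧ dy ∧ dw.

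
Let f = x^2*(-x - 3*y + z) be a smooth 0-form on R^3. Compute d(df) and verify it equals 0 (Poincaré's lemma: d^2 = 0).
d(df) = 0

Step 1: df = sum_i (∂f/∂x_i) dx_i = (x*(-3*x - 6*y + 2*z)) dx + (-3*x^2) dy + (x^2) dz.
Step 2: Apply d again. Using the 1-form formula, the coefficient of dx ∧ dy in d(df) is ∂^2 f/∂x ∂y - ∂^2 f/∂y ∂x = (-6*x) - (-6*x) = 0 (equality of mixed partials for smooth f).
Similarly for dx ∧ dz and dy ∧ dz — all coefficients vanish. So d(df) = 0.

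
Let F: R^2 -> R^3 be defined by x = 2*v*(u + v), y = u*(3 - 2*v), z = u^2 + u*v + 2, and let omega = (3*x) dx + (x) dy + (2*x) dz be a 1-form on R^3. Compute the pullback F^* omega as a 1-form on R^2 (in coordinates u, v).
F^* omega = (2*v*(4*u^2 + 10*u*v + 3*u + 6*v^2 + 3*v)) du + (12*v*(u^2 + 3*u*v + 2*v^2)) dv

Using F^*(f dg) = (f ∘ F) d(g ∘ F), substitute each coordinate x_i by F_i(u, v) in f_i, and replace dx_i by d F_i = (∂F_i/∂u) du + (∂F_i/∂v) dv.
  For the x component: f_1(F) = 6*v*(u + v); d F_1 = (2*v) du + (2*u + 4*v) dv
  For the y component: f_2(F) = 2*v*(u + v); d F_2 = (3 - 2*v) du + (-2*u) dv
  For the z component: f_3(F) = 4*v*(u + v); d F_3 = (2*u + v) du + (u) dv
Combining and collecting du, dv coefficients:
  coeff of du: 2*v*(4*u^2 + 10*u*v + 3*u + 6*v^2 + 3*v)
  coeff of dv: 12*v*(u^2 + 3*u*v + 2*v^2)
F^* omega = (2*v*(4*u^2 + 10*u*v + 3*u + 6*v^2 + 3*v)) du + (12*v*(u^2 + 3*u*v + 2*v^2)) dv.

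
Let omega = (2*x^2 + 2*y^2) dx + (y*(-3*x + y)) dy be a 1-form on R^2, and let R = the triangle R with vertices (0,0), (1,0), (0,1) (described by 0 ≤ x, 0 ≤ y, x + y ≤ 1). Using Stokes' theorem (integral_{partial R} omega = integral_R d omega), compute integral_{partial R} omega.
integral_(partial R) omega = -7/6

Stokes: integral_partial_R omega = integral_R d omega with d omega = (∂Q/∂x - ∂P/∂y) dx ∧ dy.
  ∂Q/∂x = -3*y
  ∂P/∂y = 4*y
  integrand = ∂Q/∂x - ∂P/∂y = -7*y.
Integrating over R: integral_0^1 integral_0^{1-x} (-7*y) dy dx = -7/6.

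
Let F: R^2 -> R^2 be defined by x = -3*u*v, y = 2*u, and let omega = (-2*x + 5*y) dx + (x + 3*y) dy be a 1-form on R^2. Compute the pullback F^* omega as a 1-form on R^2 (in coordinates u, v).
F^* omega = (6*u*(-3*v^2 - 6*v + 2)) du + (u^2*(-18*v - 30)) dv

Using F^*(f dg) = (f ∘ F) d(g ∘ F), substitute each coordinate x_i by F_i(u, v) in f_i, and replace dx_i by d F_i = (∂F_i/∂u) du + (∂F_i/∂v) dv.
  For the x component: f_1(F) = 2*u*(3*v + 5); d F_1 = (-3*v) du + (-3*u) dv
  For the y component: f_2(F) = 3*u*(2 - v); d F_2 = (2) du + (0) dv
Combining and collecting du, dv coefficients:
  coeff of du: 6*u*(-3*v^2 - 6*v + 2)
  coeff of dv: u^2*(-18*v - 30)
F^* omega = (6*u*(-3*v^2 - 6*v + 2)) du + (u^2*(-18*v - 30)) dv.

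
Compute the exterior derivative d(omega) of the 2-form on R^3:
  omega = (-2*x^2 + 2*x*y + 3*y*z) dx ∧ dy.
d(omega) = (3*y) dx ∧ dy ∧ dz

For a 2-form omega = sum_{i<j} g_{ij} dx_i ∧ dx_j, the exterior derivative is
  d(omega) = sum_{i<j} d(g_{ij}) ∧ dx_i ∧ dx_j = sum_{i<j, k} (∂g_{ij}/∂x_k) dx_k ∧ dx_i ∧ dx_j.
Expand each term, using dx_k ∧ dx_i ∧ dx_j = sgn(permutation) dx_{(a)} ∧ dx_{(b)} ∧ dx_{(c)} with (a < b < c) sorted:
  d(-2*x^2 + 2*x*y + 3*y*z) includes (∂/∂z)(-2*x^2 + 2*x*y + 3*y*z) dz = (3*y) dz, which multiplied by dx ∧ dy gives (3*y) dx ∧ dy ∧ dz
Collecting like 3-forms: d(omega) = (3*y) dx ∧ dy ∧ dz.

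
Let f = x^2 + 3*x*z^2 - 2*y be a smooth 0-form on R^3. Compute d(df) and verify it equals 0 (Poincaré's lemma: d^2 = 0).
d(df) = 0

Step 1: df = sum_i (∂f/∂x_i) dx_i = (2*x + 3*z^2) dx + (-2) dy + (6*x*z) dz.
Step 2: Apply d again. Using the 1-form formula, the coefficient of dx ∧ dy in d(df) is ∂^2 f/∂x ∂y - ∂^2 f/∂y ∂x = (0) - (0) = 0 (equality of mixed partials for smooth f).
Similarly for dx ∧ dz and dy ∧ dz — all coefficients vanish. So d(df) = 0.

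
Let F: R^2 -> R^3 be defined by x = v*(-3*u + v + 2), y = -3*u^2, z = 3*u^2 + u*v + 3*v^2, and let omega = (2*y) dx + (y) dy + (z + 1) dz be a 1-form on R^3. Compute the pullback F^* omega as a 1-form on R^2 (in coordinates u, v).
F^* omega = (36*u^3 + 27*u^2*v + 19*u*v^2 + 6*u + 3*v^3 + v) du + (21*u^3 + 7*u^2*v - 12*u^2 + 9*u*v^2 + u + 18*v^3 + 6*v) dv

Using F^*(f dg) = (f ∘ F) d(g ∘ F), substitute each coordinate x_i by F_i(u, v) in f_i, and replace dx_i by d F_i = (∂F_i/∂u) du + (∂F_i/∂v) dv.
  For the x component: f_1(F) = -6*u^2; d F_1 = (-3*v) du + (-3*u + 2*v + 2) dv
  For the y component: f_2(F) = -3*u^2; d F_2 = (-6*u) du + (0) dv
  For the z component: f_3(F) = 3*u^2 + u*v + 3*v^2 + 1; d F_3 = (6*u + v) du + (u + 6*v) dv
Combining and collecting du, dv coefficients:
  coeff of du: 36*u^3 + 27*u^2*v + 19*u*v^2 + 6*u + 3*v^3 + v
  coeff of dv: 21*u^3 + 7*u^2*v - 12*u^2 + 9*u*v^2 + u + 18*v^3 + 6*v
F^* omega = (36*u^3 + 27*u^2*v + 19*u*v^2 + 6*u + 3*v^3 + v) du + (21*u^3 + 7*u^2*v - 12*u^2 + 9*u*v^2 + u + 18*v^3 + 6*v) dv.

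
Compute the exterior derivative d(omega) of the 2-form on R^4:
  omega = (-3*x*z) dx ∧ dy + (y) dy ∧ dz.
d(omega) = (-3*x) dx ∧ dy ∧ dz

For a 2-form omega = sum_{i<j} g_{ij} dx_i ∧ dx_j, the exterior derivative is
  d(omega) = sum_{i<j} d(g_{ij}) ∧ dx_i ∧ dx_j = sum_{i<j, k} (∂g_{ij}/∂x_k) dx_k ∧ dx_i ∧ dx_j.
Expand each term, using dx_k ∧ dx_i ∧ dx_j = sgn(permutation) dx_{(a)} ∧ dx_{(b)} ∧ dx_{(c)} with (a < b < c) sorted:
  d(-3*x*z) includes (∂/∂z)(-3*x*z) dz = (-3*x) dz, which multiplied by dx ∧ dy gives (-3*x) dx ∧ dy ∧ dz
Collecting like 3-forms: d(omega) = (-3*x) dx ∧ dy ∧ dz.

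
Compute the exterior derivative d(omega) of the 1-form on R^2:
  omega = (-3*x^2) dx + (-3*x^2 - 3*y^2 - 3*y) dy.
d(omega) = (-6*x) dx ∧ dy

For a 1-form omega = sum_i f_i dx_i, the exterior derivative is
  d(omega) = sum_{i < j} (∂f_j/∂x_i - ∂f_i/∂x_j) dx_i ∧ dx_j.
  coefficient of dx ∧ dy: ∂f_2/∂x - ∂f_1/∂y = ∂(-3*x^2 - 3*y^2 - 3*y)/∂x - ∂(-3*x^2)/∂y = -6*x
Assembling: d(omega) = (-6*x) dx ∧ dy.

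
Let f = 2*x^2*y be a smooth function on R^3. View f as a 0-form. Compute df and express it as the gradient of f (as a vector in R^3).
df = (4*x*y) dx + (2*x^2) dy + (0) dz; grad f = (4*x*y, 2*x^2, 0)

For a 0-form f, d f = (∂f/∂x) dx + (∂f/∂y) dy + (∂f/∂z) dz. The components of the vector representation are exactly the entries of grad f in Cartesian coordinates:
  ∂f/∂x = 4*x*y
  ∂f/∂y = 2*x^2
  ∂f/∂z = 0.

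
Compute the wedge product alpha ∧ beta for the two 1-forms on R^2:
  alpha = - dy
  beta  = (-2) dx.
alpha ∧ beta = (-2) dx ∧ dy

Distribute the wedge, using dx_i ∧ dx_j = -dx_j ∧ dx_i and dx_i ∧ dx_i = 0. For each pair (i, j) with i < j, the coefficient of dx_i ∧ dx_j in alpha ∧ beta is (alpha_i * beta_j - alpha_j * beta_i). Collecting: alpha ∧ beta = (-2) dx ∧ dy.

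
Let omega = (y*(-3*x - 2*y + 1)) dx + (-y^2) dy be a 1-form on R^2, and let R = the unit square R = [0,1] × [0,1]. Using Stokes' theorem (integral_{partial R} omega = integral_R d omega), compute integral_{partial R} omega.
integral_(partial R) omega = 5/2

Stokes: integral_partial_R omega = integral_R d omega with d omega = (∂Q/∂x - ∂P/∂y) dx ∧ dy.
  ∂Q/∂x = 0
  ∂P/∂y = -3*x - 4*y + 1
  integrand = ∂Q/∂x - ∂P/∂y = 3*x + 4*y - 1.
Integrating over R: integral_0^1 integral_0^1 (3*x + 4*y - 1) dx dy = 5/2.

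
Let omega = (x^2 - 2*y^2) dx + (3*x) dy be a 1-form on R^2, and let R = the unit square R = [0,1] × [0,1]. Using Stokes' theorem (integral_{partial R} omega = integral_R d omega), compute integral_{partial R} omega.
integral_(partial R) omega = 5

Stokes: integral_partial_R omega = integral_R d omega with d omega = (∂Q/∂x - ∂P/∂y) dx ∧ dy.
  ∂Q/∂x = 3
  ∂P/∂y = -4*y
  integrand = ∂Q/∂x - ∂P/∂y = 4*y + 3.
Integrating over R: integral_0^1 integral_0^1 (4*y + 3) dx dy = 5.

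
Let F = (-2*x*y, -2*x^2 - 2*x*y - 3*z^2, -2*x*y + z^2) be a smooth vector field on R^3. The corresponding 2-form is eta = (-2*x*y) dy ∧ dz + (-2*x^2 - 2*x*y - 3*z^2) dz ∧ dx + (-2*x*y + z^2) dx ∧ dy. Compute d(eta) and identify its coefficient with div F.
d(eta) = (-2*x - 2*y + 2*z) dx ∧ dy ∧ dz; div F = -2*x - 2*y + 2*z

For a 2-form in R^3 of the form above, applying d gives a 3-form with coefficient ∂P/∂x + ∂Q/∂y + ∂R/∂z:
  ∂P/∂x = -2*y
  ∂Q/∂y = -2*x
  ∂R/∂z = 2*z
Sum = -2*x - 2*y + 2*z, which is exactly div F.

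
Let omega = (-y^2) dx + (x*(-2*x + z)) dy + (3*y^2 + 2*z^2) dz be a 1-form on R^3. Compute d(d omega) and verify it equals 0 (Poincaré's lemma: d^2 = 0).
d(d omega) = 0

Step 1: d omega = sum_{i<j} (∂f_j/∂x_i - ∂f_i/∂x_j) dx_i ∧ dx_j:
  coeff of dx ∧ dy: -4*x + 2*y + z
  coeff of dx ∧ dz: 0
  coeff of dy ∧ dz: -x + 6*y
Step 2: Apply d again to each 2-form coefficient. The only possible 3-form in R^3 is dx ∧ dy ∧ dz, with coefficient
  ∂(coeff of dy∧dz)/∂x - ∂(coeff of dx∧dz)/∂y + ∂(coeff of dx∧dy)/∂z
  = ∂/∂x (-x + 6*y) - ∂/∂y (0) + ∂/∂z (-4*x + 2*y + z).
Each of these terms simplifies to sums of mixed partials that cancel in pairs. The result is 0 (by equality of mixed partials for smooth functions — Schwarz / Clairaut).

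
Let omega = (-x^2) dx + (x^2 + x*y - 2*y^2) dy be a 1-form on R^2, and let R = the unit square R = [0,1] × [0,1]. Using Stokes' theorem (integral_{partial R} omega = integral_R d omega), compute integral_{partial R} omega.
integral_(partial R) omega = 3/2

Stokes: integral_partial_R omega = integral_R d omega with d omega = (∂Q/∂x - ∂P/∂y) dx ∧ dy.
  ∂Q/∂x = 2*x + y
  ∂P/∂y = 0
  integrand = ∂Q/∂x - ∂P/∂y = 2*x + y.
Integrating over R: integral_0^1 integral_0^1 (2*x + y) dx dy = 3/2.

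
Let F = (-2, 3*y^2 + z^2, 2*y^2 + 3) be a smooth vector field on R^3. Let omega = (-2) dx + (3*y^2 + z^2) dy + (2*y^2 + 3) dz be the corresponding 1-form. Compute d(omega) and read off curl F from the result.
d(omega) = (4*y - 2*z) dy ∧ dz + (0) dz ∧ dx + (0) dx ∧ dy; curl F = (4*y - 2*z, 0, 0)

d omega = sum_{i<j} (∂f_j/∂x_i - ∂f_i/∂x_j) dx_i ∧ dx_j. Under the identification (dy ∧ dz, dz ∧ dx, dx ∧ dy) ↔ (e_x, e_y, e_z), the coefficients are exactly the components of curl F. Compute:
  ∂R/∂y - ∂Q/∂z = (4*y) - (2*z) = 4*y - 2*z
  ∂P/∂z - ∂R/∂x = (0) - (0) = 0
  ∂Q/∂x - ∂P/∂y = (0) - (0) = 0.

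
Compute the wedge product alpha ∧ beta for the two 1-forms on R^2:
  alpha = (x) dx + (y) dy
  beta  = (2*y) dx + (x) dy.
alpha ∧ beta = (x^2 - 2*y^2) dx ∧ dy

Distribute the wedge, using dx_i ∧ dx_j = -dx_j ∧ dx_i and dx_i ∧ dx_i = 0. For each pair (i, j) with i < j, the coefficient of dx_i ∧ dx_j in alpha ∧ beta is (alpha_i * beta_j - alpha_j * beta_i). Collecting: alpha ∧ beta = (x^2 - 2*y^2) dx ∧ dy.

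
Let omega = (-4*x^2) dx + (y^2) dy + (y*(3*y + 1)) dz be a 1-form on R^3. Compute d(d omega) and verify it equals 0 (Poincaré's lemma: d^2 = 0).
d(d omega) = 0

Step 1: d omega = sum_{i<j} (∂f_j/∂x_i - ∂f_i/∂x_j) dx_i ∧ dx_j:
  coeff of dx ∧ dy: 0
  coeff of dx ∧ dz: 0
  coeff of dy ∧ dz: 6*y + 1
Step 2: Apply d again to each 2-form coefficient. The only possible 3-form in R^3 is dx ∧ dy ∧ dz, with coefficient
  ∂(coeff of dy∧dz)/∂x - ∂(coeff of dx∧dz)/∂y + ∂(coeff of dx∧dy)/∂z
  = ∂/∂x (6*y + 1) - ∂/∂y (0) + ∂/∂z (0).
Each of these terms simplifies to sums of mixed partials that cancel in pairs. The result is 0 (by equality of mixed partials for smooth functions — Schwarz / Clairaut).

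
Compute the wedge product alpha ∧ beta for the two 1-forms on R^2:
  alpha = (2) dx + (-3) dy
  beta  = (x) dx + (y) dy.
alpha ∧ beta = (3*x + 2*y) dx ∧ dy

Distribute the wedge, using dx_i ∧ dx_j = -dx_j ∧ dx_i and dx_i ∧ dx_i = 0. For each pair (i, j) with i < j, the coefficient of dx_i ∧ dx_j in alpha ∧ beta is (alpha_i * beta_j - alpha_j * beta_i). Collecting: alpha ∧ beta = (3*x + 2*y) dx ∧ dy.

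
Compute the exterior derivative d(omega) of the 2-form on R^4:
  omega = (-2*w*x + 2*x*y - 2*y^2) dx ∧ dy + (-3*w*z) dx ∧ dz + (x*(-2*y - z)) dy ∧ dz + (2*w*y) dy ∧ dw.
d(omega) = (-2*x) dx ∧ dy ∧ dw + (-3*z) dx ∧ dz ∧ dw + (-2*y - z) dx ∧ dy ∧ dz

For a 2-form omega = sum_{i<j} g_{ij} dx_i ∧ dx_j, the exterior derivative is
  d(omega) = sum_{i<j} d(g_{ij}) ∧ dx_i ∧ dx_j = sum_{i<j, k} (∂g_{ij}/∂x_k) dx_k ∧ dx_i ∧ dx_j.
Expand each term, using dx_k ∧ dx_i ∧ dx_j = sgn(permutation) dx_{(a)} ∧ dx_{(b)} ∧ dx_{(c)} with (a < b < c) sorted:
  d(-2*w*x + 2*x*y - 2*y^2) includes (∂/∂w)(-2*w*x + 2*x*y - 2*y^2) dw = (-2*x) dw, which multiplied by dx ∧ dy gives (-2*x) dx ∧ dy ∧ dw
  d(-3*w*z) includes (∂/∂w)(-3*w*z) dw = (-3*z) dw, which multiplied by dx ∧ dz gives (-3*z) dx ∧ dz ∧ dw
  d(x*(-2*y - z)) includes (∂/∂x)(x*(-2*y - z)) dx = (-2*y - z) dx, which multiplied by dy ∧ dz gives (-2*y - z) dx ∧ dy ∧ dz
Collecting like 3-forms: d(omega) = (-2*x) dx ∧ dy ∧ dw + (-3*z) dx ∧ dz ∧ dw + (-2*y - z) dx ∧ dy ∧ dz.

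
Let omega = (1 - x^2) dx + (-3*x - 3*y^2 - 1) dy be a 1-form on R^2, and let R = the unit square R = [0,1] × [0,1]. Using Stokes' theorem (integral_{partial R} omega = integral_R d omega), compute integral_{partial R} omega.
integral_(partial R) omega = -3

Stokes: integral_partial_R omega = integral_R d omega with d omega = (∂Q/∂x - ∂P/∂y) dx ∧ dy.
  ∂Q/∂x = -3
  ∂P/∂y = 0
  integrand = ∂Q/∂x - ∂P/∂y = -3.
Integrating over R: integral_0^1 integral_0^1 (-3) dx dy = -3.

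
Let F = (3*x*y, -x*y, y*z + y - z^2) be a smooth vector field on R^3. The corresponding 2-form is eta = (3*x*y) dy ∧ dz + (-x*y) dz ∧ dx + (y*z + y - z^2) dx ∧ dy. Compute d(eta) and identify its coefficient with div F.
d(eta) = (-x + 4*y - 2*z) dx ∧ dy ∧ dz; div F = -x + 4*y - 2*z

For a 2-form in R^3 of the form above, applying d gives a 3-form with coefficient ∂P/∂x + ∂Q/∂y + ∂R/∂z:
  ∂P/∂x = 3*y
  ∂Q/∂y = -x
  ∂R/∂z = y - 2*z
Sum = -x + 4*y - 2*z, which is exactly div F.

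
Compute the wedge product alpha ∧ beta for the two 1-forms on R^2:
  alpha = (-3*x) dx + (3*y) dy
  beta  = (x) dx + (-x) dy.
alpha ∧ beta = (3*x*(x - y)) dx ∧ dy

Distribute the wedge, using dx_i ∧ dx_j = -dx_j ∧ dx_i and dx_i ∧ dx_i = 0. For each pair (i, j) with i < j, the coefficient of dx_i ∧ dx_j in alpha ∧ beta is (alpha_i * beta_j - alpha_j * beta_i). Collecting: alpha ∧ beta = (3*x*(x - y)) dx ∧ dy.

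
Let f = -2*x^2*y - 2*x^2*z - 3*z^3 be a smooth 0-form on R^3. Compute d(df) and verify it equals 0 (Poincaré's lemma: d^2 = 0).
d(df) = 0

Step 1: df = sum_i (∂f/∂x_i) dx_i = (4*x*(-y - z)) dx + (-2*x^2) dy + (-2*x^2 - 9*z^2) dz.
Step 2: Apply d again. Using the 1-form formula, the coefficient of dx ∧ dy in d(df) is ∂^2 f/∂x ∂y - ∂^2 f/∂y ∂x = (-4*x) - (-4*x) = 0 (equality of mixed partials for smooth f).
Similarly for dx ∧ dz and dy ∧ dz — all coefficients vanish. So d(df) = 0.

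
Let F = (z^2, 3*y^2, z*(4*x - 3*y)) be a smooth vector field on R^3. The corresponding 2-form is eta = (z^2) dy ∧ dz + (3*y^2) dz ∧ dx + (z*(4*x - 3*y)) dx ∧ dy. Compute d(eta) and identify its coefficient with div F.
d(eta) = (4*x + 3*y) dx ∧ dy ∧ dz; div F = 4*x + 3*y

For a 2-form in R^3 of the form above, applying d gives a 3-form with coefficient ∂P/∂x + ∂Q/∂y + ∂R/∂z:
  ∂P/∂x = 0
  ∂Q/∂y = 6*y
  ∂R/∂z = 4*x - 3*y
Sum = 4*x + 3*y, which is exactly div F.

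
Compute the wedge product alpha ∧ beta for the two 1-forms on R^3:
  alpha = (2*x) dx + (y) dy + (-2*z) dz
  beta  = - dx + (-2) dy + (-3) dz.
alpha ∧ beta = (-4*x + y) dx ∧ dy + (-6*x - 2*z) dx ∧ dz + (-3*y - 4*z) dy ∧ dz

Distribute the wedge, using dx_i ∧ dx_j = -dx_j ∧ dx_i and dx_i ∧ dx_i = 0. For each pair (i, j) with i < j, the coefficient of dx_i ∧ dx_j in alpha ∧ beta is (alpha_i * beta_j - alpha_j * beta_i). Collecting: alpha ∧ beta = (-4*x + y) dx ∧ dy + (-6*x - 2*z) dx ∧ dz + (-3*y - 4*z) dy ∧ dz.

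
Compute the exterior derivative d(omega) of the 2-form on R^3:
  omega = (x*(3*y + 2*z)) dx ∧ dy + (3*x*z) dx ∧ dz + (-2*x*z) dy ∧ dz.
d(omega) = (2*x - 2*z) dx ∧ dy ∧ dz

For a 2-form omega = sum_{i<j} g_{ij} dx_i ∧ dx_j, the exterior derivative is
  d(omega) = sum_{i<j} d(g_{ij}) ∧ dx_i ∧ dx_j = sum_{i<j, k} (∂g_{ij}/∂x_k) dx_k ∧ dx_i ∧ dx_j.
Expand each term, using dx_k ∧ dx_i ∧ dx_j = sgn(permutation) dx_{(a)} ∧ dx_{(b)} ∧ dx_{(c)} with (a < b < c) sorted:
  d(x*(3*y + 2*z)) includes (∂/∂z)(x*(3*y + 2*z)) dz = (2*x) dz, which multiplied by dx ∧ dy gives (2*x) dx ∧ dy ∧ dz
  d(-2*x*z) includes (∂/∂x)(-2*x*z) dx = (-2*z) dx, which multiplied by dy ∧ dz gives (-2*z) dx ∧ dy ∧ dz
Collecting like 3-forms: d(omega) = (2*x - 2*z) dx ∧ dy ∧ dz.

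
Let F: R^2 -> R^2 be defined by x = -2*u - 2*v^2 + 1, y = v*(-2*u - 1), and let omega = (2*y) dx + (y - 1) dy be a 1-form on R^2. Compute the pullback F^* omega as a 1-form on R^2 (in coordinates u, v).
F^* omega = (2*v*(2*u*v + 4*u + v + 3)) du + (4*u^2*v + 16*u*v^2 + 4*u*v + 2*u + 8*v^2 + v + 1) dv

Using F^*(f dg) = (f ∘ F) d(g ∘ F), substitute each coordinate x_i by F_i(u, v) in f_i, and replace dx_i by d F_i = (∂F_i/∂u) du + (∂F_i/∂v) dv.
  For the x component: f_1(F) = 2*v*(-2*u - 1); d F_1 = (-2) du + (-4*v) dv
  For the y component: f_2(F) = -2*u*v - v - 1; d F_2 = (-2*v) du + (-2*u - 1) dv
Combining and collecting du, dv coefficients:
  coeff of du: 2*v*(2*u*v + 4*u + v + 3)
  coeff of dv: 4*u^2*v + 16*u*v^2 + 4*u*v + 2*u + 8*v^2 + v + 1
F^* omega = (2*v*(2*u*v + 4*u + v + 3)) du + (4*u^2*v + 16*u*v^2 + 4*u*v + 2*u + 8*v^2 + v + 1) dv.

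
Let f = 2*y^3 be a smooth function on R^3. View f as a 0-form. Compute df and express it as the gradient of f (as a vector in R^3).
df = (0) dx + (6*y^2) dy + (0) dz; grad f = (0, 6*y^2, 0)

For a 0-form f, d f = (∂f/∂x) dx + (∂f/∂y) dy + (∂f/∂z) dz. The components of the vector representation are exactly the entries of grad f in Cartesian coordinates:
  ∂f/∂x = 0
  ∂f/∂y = 6*y^2
  ∂f/∂z = 0.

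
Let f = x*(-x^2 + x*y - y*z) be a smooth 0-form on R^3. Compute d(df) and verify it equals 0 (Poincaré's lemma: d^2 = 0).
d(df) = 0

Step 1: df = sum_i (∂f/∂x_i) dx_i = (-3*x^2 + 2*x*y - y*z) dx + (x*(x - z)) dy + (-x*y) dz.
Step 2: Apply d again. Using the 1-form formula, the coefficient of dx ∧ dy in d(df) is ∂^2 f/∂x ∂y - ∂^2 f/∂y ∂x = (2*x - z) - (2*x - z) = 0 (equality of mixed partials for smooth f).
Similarly for dx ∧ dz and dy ∧ dz — all coefficients vanish. So d(df) = 0.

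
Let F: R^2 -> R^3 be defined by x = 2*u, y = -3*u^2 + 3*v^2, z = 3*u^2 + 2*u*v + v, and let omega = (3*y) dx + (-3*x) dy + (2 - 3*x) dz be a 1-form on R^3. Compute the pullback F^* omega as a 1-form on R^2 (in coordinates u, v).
F^* omega = (-18*u^2 - 12*u*v + 12*u + 18*v^2 + 4*v) du + (-12*u^2 - 36*u*v - 2*u + 2) dv

Using F^*(f dg) = (f ∘ F) d(g ∘ F), substitute each coordinate x_i by F_i(u, v) in f_i, and replace dx_i by d F_i = (∂F_i/∂u) du + (∂F_i/∂v) dv.
  For the x component: f_1(F) = -9*u^2 + 9*v^2; d F_1 = (2) du + (0) dv
  For the y component: f_2(F) = -6*u; d F_2 = (-6*u) du + (6*v) dv
  For the z component: f_3(F) = 2 - 6*u; d F_3 = (6*u + 2*v) du + (2*u + 1) dv
Combining and collecting du, dv coefficients:
  coeff of du: -18*u^2 - 12*u*v + 12*u + 18*v^2 + 4*v
  coeff of dv: -12*u^2 - 36*u*v - 2*u + 2
F^* omega = (-18*u^2 - 12*u*v + 12*u + 18*v^2 + 4*v) du + (-12*u^2 - 36*u*v - 2*u + 2) dv.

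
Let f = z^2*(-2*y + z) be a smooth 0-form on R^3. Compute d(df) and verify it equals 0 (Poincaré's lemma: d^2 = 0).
d(df) = 0

Step 1: df = sum_i (∂f/∂x_i) dx_i = (0) dx + (-2*z^2) dy + (z*(-4*y + 3*z)) dz.
Step 2: Apply d again. Using the 1-form formula, the coefficient of dx ∧ dy in d(df) is ∂^2 f/∂x ∂y - ∂^2 f/∂y ∂x = (0) - (0) = 0 (equality of mixed partials for smooth f).
Similarly for dx ∧ dz and dy ∧ dz — all coefficients vanish. So d(df) = 0.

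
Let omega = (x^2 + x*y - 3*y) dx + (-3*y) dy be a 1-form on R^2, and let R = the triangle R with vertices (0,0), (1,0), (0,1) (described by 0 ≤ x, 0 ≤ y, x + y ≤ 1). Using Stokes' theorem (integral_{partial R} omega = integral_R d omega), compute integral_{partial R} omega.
integral_(partial R) omega = 4/3

Stokes: integral_partial_R omega = integral_R d omega with d omega = (∂Q/∂x - ∂P/∂y) dx ∧ dy.
  ∂Q/∂x = 0
  ∂P/∂y = x - 3
  integrand = ∂Q/∂x - ∂P/∂y = 3 - x.
Integrating over R: integral_0^1 integral_0^{1-x} (3 - x) dy dx = 4/3.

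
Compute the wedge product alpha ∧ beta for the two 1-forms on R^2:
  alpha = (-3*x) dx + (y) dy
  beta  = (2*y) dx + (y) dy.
alpha ∧ beta = (-y*(3*x + 2*y)) dx ∧ dy

Distribute the wedge, using dx_i ∧ dx_j = -dx_j ∧ dx_i and dx_i ∧ dx_i = 0. For each pair (i, j) with i < j, the coefficient of dx_i ∧ dx_j in alpha ∧ beta is (alpha_i * beta_j - alpha_j * beta_i). Collecting: alpha ∧ beta = (-y*(3*x + 2*y)) dx ∧ dy.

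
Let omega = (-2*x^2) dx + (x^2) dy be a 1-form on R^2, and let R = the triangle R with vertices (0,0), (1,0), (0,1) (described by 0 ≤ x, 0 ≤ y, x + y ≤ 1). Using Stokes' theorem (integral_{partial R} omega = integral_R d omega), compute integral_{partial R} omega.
integral_(partial R) omega = 1/3

Stokes: integral_partial_R omega = integral_R d omega with d omega = (∂Q/∂x - ∂P/∂y) dx ∧ dy.
  ∂Q/∂x = 2*x
  ∂P/∂y = 0
  integrand = ∂Q/∂x - ∂P/∂y = 2*x.
Integrating over R: integral_0^1 integral_0^{1-x} (2*x) dy dx = 1/3.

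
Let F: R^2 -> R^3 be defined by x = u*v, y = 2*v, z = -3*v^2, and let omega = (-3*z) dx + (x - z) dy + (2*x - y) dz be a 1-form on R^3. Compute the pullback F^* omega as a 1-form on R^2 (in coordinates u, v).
F^* omega = (9*v^3) du + (v*(-3*u*v + 2*u + 18*v)) dv

Using F^*(f dg) = (f ∘ F) d(g ∘ F), substitute each coordinate x_i by F_i(u, v) in f_i, and replace dx_i by d F_i = (∂F_i/∂u) du + (∂F_i/∂v) dv.
  For the x component: f_1(F) = 9*v^2; d F_1 = (v) du + (u) dv
  For the y component: f_2(F) = v*(u + 3*v); d F_2 = (0) du + (2) dv
  For the z component: f_3(F) = 2*v*(u - 1); d F_3 = (0) du + (-6*v) dv
Combining and collecting du, dv coefficients:
  coeff of du: 9*v^3
  coeff of dv: v*(-3*u*v + 2*u + 18*v)
F^* omega = (9*v^3) du + (v*(-3*u*v + 2*u + 18*v)) dv.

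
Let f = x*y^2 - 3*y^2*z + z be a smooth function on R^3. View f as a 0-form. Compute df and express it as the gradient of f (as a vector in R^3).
df = (y^2) dx + (2*y*(x - 3*z)) dy + (1 - 3*y^2) dz; grad f = (y^2, 2*y*(x - 3*z), 1 - 3*y^2)

For a 0-form f, d f = (∂f/∂x) dx + (∂f/∂y) dy + (∂f/∂z) dz. The components of the vector representation are exactly the entries of grad f in Cartesian coordinates:
  ∂f/∂x = y^2
  ∂f/∂y = 2*y*(x - 3*z)
  ∂f/∂z = 1 - 3*y^2.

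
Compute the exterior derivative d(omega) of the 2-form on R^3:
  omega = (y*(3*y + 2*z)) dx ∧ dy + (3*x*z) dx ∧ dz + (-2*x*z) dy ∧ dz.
d(omega) = (2*y - 2*z) dx ∧ dy ∧ dz

For a 2-form omega = sum_{i<j} g_{ij} dx_i ∧ dx_j, the exterior derivative is
  d(omega) = sum_{i<j} d(g_{ij}) ∧ dx_i ∧ dx_j = sum_{i<j, k} (∂g_{ij}/∂x_k) dx_k ∧ dx_i ∧ dx_j.
Expand each term, using dx_k ∧ dx_i ∧ dx_j = sgn(permutation) dx_{(a)} ∧ dx_{(b)} ∧ dx_{(c)} with (a < b < c) sorted:
  d(y*(3*y + 2*z)) includes (∂/∂z)(y*(3*y + 2*z)) dz = (2*y) dz, which multiplied by dx ∧ dy gives (2*y) dx ∧ dy ∧ dz
  d(-2*x*z) includes (∂/∂x)(-2*x*z) dx = (-2*z) dx, which multiplied by dy ∧ dz gives (-2*z) dx ∧ dy ∧ dz
Collecting like 3-forms: d(omega) = (2*y - 2*z) dx ∧ dy ∧ dz.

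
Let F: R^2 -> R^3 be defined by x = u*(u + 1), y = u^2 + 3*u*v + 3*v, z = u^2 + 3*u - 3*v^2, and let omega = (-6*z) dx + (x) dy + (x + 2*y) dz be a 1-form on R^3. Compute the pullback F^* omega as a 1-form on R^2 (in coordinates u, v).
F^* omega = (-4*u^3 + 15*u^2*v - 29*u^2 + 36*u*v^2 + 33*u*v - 15*u + 18*v^2 + 18*v) du + (3*u^3 - 18*u^2*v + 6*u^2 - 36*u*v^2 - 6*u*v + 3*u - 36*v^2) dv

Using F^*(f dg) = (f ∘ F) d(g ∘ F), substitute each coordinate x_i by F_i(u, v) in f_i, and replace dx_i by d F_i = (∂F_i/∂u) du + (∂F_i/∂v) dv.
  For the x component: f_1(F) = -6*u^2 - 18*u + 18*v^2; d F_1 = (2*u + 1) du + (0) dv
  For the y component: f_2(F) = u*(u + 1); d F_2 = (2*u + 3*v) du + (3*u + 3) dv
  For the z component: f_3(F) = 3*u^2 + 6*u*v + u + 6*v; d F_3 = (2*u + 3) du + (-6*v) dv
Combining and collecting du, dv coefficients:
  coeff of du: -4*u^3 + 15*u^2*v - 29*u^2 + 36*u*v^2 + 33*u*v - 15*u + 18*v^2 + 18*v
  coeff of dv: 3*u^3 - 18*u^2*v + 6*u^2 - 36*u*v^2 - 6*u*v + 3*u - 36*v^2
F^* omega = (-4*u^3 + 15*u^2*v - 29*u^2 + 36*u*v^2 + 33*u*v - 15*u + 18*v^2 + 18*v) du + (3*u^3 - 18*u^2*v + 6*u^2 - 36*u*v^2 - 6*u*v + 3*u - 36*v^2) dv.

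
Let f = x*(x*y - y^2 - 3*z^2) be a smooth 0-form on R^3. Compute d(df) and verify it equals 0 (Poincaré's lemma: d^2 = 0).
d(df) = 0

Step 1: df = sum_i (∂f/∂x_i) dx_i = (2*x*y - y^2 - 3*z^2) dx + (x*(x - 2*y)) dy + (-6*x*z) dz.
Step 2: Apply d again. Using the 1-form formula, the coefficient of dx ∧ dy in d(df) is ∂^2 f/∂x ∂y - ∂^2 f/∂y ∂x = (2*x - 2*y) - (2*x - 2*y) = 0 (equality of mixed partials for smooth f).
Similarly for dx ∧ dz and dy ∧ dz — all coefficients vanish. So d(df) = 0.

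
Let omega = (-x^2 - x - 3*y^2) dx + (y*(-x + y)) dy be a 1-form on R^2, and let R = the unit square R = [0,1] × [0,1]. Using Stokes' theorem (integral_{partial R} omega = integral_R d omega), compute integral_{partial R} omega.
integral_(partial R) omega = 5/2

Stokes: integral_partial_R omega = integral_R d omega with d omega = (∂Q/∂x - ∂P/∂y) dx ∧ dy.
  ∂Q/∂x = -y
  ∂P/∂y = -6*y
  integrand = ∂Q/∂x - ∂P/∂y = 5*y.
Integrating over R: integral_0^1 integral_0^1 (5*y) dx dy = 5/2.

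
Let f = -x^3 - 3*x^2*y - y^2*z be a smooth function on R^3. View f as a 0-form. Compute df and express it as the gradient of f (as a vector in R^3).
df = (3*x*(-x - 2*y)) dx + (-3*x^2 - 2*y*z) dy + (-y^2) dz; grad f = (3*x*(-x - 2*y), -3*x^2 - 2*y*z, -y^2)

For a 0-form f, d f = (∂f/∂x) dx + (∂f/∂y) dy + (∂f/∂z) dz. The components of the vector representation are exactly the entries of grad f in Cartesian coordinates:
  ∂f/∂x = 3*x*(-x - 2*y)
  ∂f/∂y = -3*x^2 - 2*y*z
  ∂f/∂z = -y^2.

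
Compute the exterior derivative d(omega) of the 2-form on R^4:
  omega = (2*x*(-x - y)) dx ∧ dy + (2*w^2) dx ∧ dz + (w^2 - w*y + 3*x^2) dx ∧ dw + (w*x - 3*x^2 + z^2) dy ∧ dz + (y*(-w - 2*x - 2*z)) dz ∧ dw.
d(omega) = (4*w - 2*y) dx ∧ dz ∧ dw + (w) dx ∧ dy ∧ dw + (w - 6*x) dx ∧ dy ∧ dz + (-w - x - 2*z) dy ∧ dz ∧ dw

For a 2-form omega = sum_{i<j} g_{ij} dx_i ∧ dx_j, the exterior derivative is
  d(omega) = sum_{i<j} d(g_{ij}) ∧ dx_i ∧ dx_j = sum_{i<j, k} (∂g_{ij}/∂x_k) dx_k ∧ dx_i ∧ dx_j.
Expand each term, using dx_k ∧ dx_i ∧ dx_j = sgn(permutation) dx_{(a)} ∧ dx_{(b)} ∧ dx_{(c)} with (a < b < c) sorted:
  d(2*w^2) includes (∂/∂w)(2*w^2) dw = (4*w) dw, which multiplied by dx ∧ dz gives (4*w) dx ∧ dz ∧ dw
  d(w^2 - w*y + 3*x^2) includes (∂/∂y)(w^2 - w*y + 3*x^2) dy = (-w) dy, which multiplied by dx ∧ dw gives (w) dx ∧ dy ∧ dw
  d(w*x - 3*x^2 + z^2) includes (∂/∂x)(w*x - 3*x^2 + z^2) dx = (w - 6*x) dx, which multiplied by dy ∧ dz gives (w - 6*x) dx ∧ dy ∧ dz
  d(w*x - 3*x^2 + z^2) includes (∂/∂w)(w*x - 3*x^2 + z^2) dw = (x) dw, which multiplied by dy ∧ dz gives (x) dy ∧ dz ∧ dw
  d(y*(-w - 2*x - 2*z)) includes (∂/∂x)(y*(-w - 2*x - 2*z)) dx = (-2*y) dx, which multiplied by dz ∧ dw gives (-2*y) dx ∧ dz ∧ dw
  d(y*(-w - 2*x - 2*z)) includes (∂/∂y)(y*(-w - 2*x - 2*z)) dy = (-w - 2*x - 2*z) dy, which multiplied by dz ∧ dw gives (-w - 2*x - 2*z) dy ∧ dz ∧ dw
Collecting like 3-forms: d(omega) = (4*w - 2*y) dx ∧ dz ∧ dw + (w) dx ∧ dy ∧ dw + (w - 6*x) dx ∧ dy ∧ dz + (-w - x - 2*z) dy ∧ dz ∧ dw.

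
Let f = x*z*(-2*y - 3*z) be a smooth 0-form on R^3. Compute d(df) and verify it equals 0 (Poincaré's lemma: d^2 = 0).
d(df) = 0

Step 1: df = sum_i (∂f/∂x_i) dx_i = (z*(-2*y - 3*z)) dx + (-2*x*z) dy + (2*x*(-y - 3*z)) dz.
Step 2: Apply d again. Using the 1-form formula, the coefficient of dx ∧ dy in d(df) is ∂^2 f/∂x ∂y - ∂^2 f/∂y ∂x = (-2*z) - (-2*z) = 0 (equality of mixed partials for smooth f).
Similarly for dx ∧ dz and dy ∧ dz — all coefficients vanish. So d(df) = 0.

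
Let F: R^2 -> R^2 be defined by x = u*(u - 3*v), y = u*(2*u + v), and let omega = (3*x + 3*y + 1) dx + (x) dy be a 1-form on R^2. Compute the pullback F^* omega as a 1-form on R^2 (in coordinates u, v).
F^* omega = (22*u^3 - 50*u^2*v + 15*u*v^2 + 2*u - 3*v) du + (u*(-26*u^2 + 15*u*v - 3)) dv

Using F^*(f dg) = (f ∘ F) d(g ∘ F), substitute each coordinate x_i by F_i(u, v) in f_i, and replace dx_i by d F_i = (∂F_i/∂u) du + (∂F_i/∂v) dv.
  For the x component: f_1(F) = 9*u^2 - 6*u*v + 1; d F_1 = (2*u - 3*v) du + (-3*u) dv
  For the y component: f_2(F) = u*(u - 3*v); d F_2 = (4*u + v) du + (u) dv
Combining and collecting du, dv coefficients:
  coeff of du: 22*u^3 - 50*u^2*v + 15*u*v^2 + 2*u - 3*v
  coeff of dv: u*(-26*u^2 + 15*u*v - 3)
F^* omega = (22*u^3 - 50*u^2*v + 15*u*v^2 + 2*u - 3*v) du + (u*(-26*u^2 + 15*u*v - 3)) dv.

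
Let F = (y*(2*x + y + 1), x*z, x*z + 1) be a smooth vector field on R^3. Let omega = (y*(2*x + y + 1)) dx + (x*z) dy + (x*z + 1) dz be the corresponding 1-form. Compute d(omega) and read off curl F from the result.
d(omega) = (-x) dy ∧ dz + (-z) dz ∧ dx + (-2*x - 2*y + z - 1) dx ∧ dy; curl F = (-x, -z, -2*x - 2*y + z - 1)

d omega = sum_{i<j} (∂f_j/∂x_i - ∂f_i/∂x_j) dx_i ∧ dx_j. Under the identification (dy ∧ dz, dz ∧ dx, dx ∧ dy) ↔ (e_x, e_y, e_z), the coefficients are exactly the components of curl F. Compute:
  ∂R/∂y - ∂Q/∂z = (0) - (x) = -x
  ∂P/∂z - ∂R/∂x = (0) - (z) = -z
  ∂Q/∂x - ∂P/∂y = (z) - (2*x + 2*y + 1) = -2*x - 2*y + z - 1.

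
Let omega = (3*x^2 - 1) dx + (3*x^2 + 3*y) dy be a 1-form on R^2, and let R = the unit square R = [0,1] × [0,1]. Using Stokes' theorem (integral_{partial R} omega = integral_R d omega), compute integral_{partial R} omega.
integral_(partial R) omega = 3

Stokes: integral_partial_R omega = integral_R d omega with d omega = (∂Q/∂x - ∂P/∂y) dx ∧ dy.
  ∂Q/∂x = 6*x
  ∂P/∂y = 0
  integrand = ∂Q/∂x - ∂P/∂y = 6*x.
Integrating over R: integral_0^1 integral_0^1 (6*x) dx dy = 3.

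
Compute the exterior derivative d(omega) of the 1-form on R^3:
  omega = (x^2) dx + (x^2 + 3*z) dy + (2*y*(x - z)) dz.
d(omega) = (2*x) dx ∧ dy + (2*y) dx ∧ dz + (2*x - 2*z - 3) dy ∧ dz

For a 1-form omega = sum_i f_i dx_i, the exterior derivative is
  d(omega) = sum_{i < j} (∂f_j/∂x_i - ∂f_i/∂x_j) dx_i ∧ dx_j.
  coefficient of dx ∧ dy: ∂f_2/∂x - ∂f_1/∂y = ∂(x^2 + 3*z)/∂x - ∂(x^2)/∂y = 2*x
  coefficient of dx ∧ dz: ∂f_3/∂x - ∂f_1/∂z = ∂(2*y*(x - z))/∂x - ∂(x^2)/∂z = 2*y
  coefficient of dy ∧ dz: ∂f_3/∂y - ∂f_2/∂z = ∂(2*y*(x - z))/∂y - ∂(x^2 + 3*z)/∂z = 2*x - 2*z - 3
Assembling: d(omega) = (2*x) dx ∧ dy + (2*y) dx ∧ dz + (2*x - 2*z - 3) dy ∧ dz.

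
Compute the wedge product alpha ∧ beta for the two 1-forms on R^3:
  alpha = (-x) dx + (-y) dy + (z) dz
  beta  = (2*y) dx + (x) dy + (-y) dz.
alpha ∧ beta = (-x^2 + 2*y^2) dx ∧ dy + (y*(x - 2*z)) dx ∧ dz + (-x*z + y^2) dy ∧ dz

Distribute the wedge, using dx_i ∧ dx_j = -dx_j ∧ dx_i and dx_i ∧ dx_i = 0. For each pair (i, j) with i < j, the coefficient of dx_i ∧ dx_j in alpha ∧ beta is (alpha_i * beta_j - alpha_j * beta_i). Collecting: alpha ∧ beta = (-x^2 + 2*y^2) dx ∧ dy + (y*(x - 2*z)) dx ∧ dz + (-x*z + y^2) dy ∧ dz.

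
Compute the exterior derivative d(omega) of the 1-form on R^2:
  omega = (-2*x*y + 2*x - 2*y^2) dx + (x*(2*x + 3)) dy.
d(omega) = (6*x + 4*y + 3) dx ∧ dy

For a 1-form omega = sum_i f_i dx_i, the exterior derivative is
  d(omega) = sum_{i < j} (∂f_j/∂x_i - ∂f_i/∂x_j) dx_i ∧ dx_j.
  coefficient of dx ∧ dy: ∂f_2/∂x - ∂f_1/∂y = ∂(x*(2*x + 3))/∂x - ∂(-2*x*y + 2*x - 2*y^2)/∂y = 6*x + 4*y + 3
Assembling: d(omega) = (6*x + 4*y + 3) dx ∧ dy.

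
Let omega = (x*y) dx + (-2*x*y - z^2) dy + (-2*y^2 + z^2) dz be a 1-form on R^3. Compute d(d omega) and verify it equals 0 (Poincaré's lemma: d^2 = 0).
d(d omega) = 0

Step 1: d omega = sum_{i<j} (∂f_j/∂x_i - ∂f_i/∂x_j) dx_i ∧ dx_j:
  coeff of dx ∧ dy: -x - 2*y
  coeff of dx ∧ dz: 0
  coeff of dy ∧ dz: -4*y + 2*z
Step 2: Apply d again to each 2-form coefficient. The only possible 3-form in R^3 is dx ∧ dy ∧ dz, with coefficient
  ∂(coeff of dy∧dz)/∂x - ∂(coeff of dx∧dz)/∂y + ∂(coeff of dx∧dy)/∂z
  = ∂/∂x (-4*y + 2*z) - ∂/∂y (0) + ∂/∂z (-x - 2*y).
Each of these terms simplifies to sums of mixed partials that cancel in pairs. The result is 0 (by equality of mixed partials for smooth functions — Schwarz / Clairaut).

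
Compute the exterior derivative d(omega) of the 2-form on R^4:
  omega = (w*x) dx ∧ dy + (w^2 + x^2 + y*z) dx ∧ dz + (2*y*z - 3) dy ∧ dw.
d(omega) = (x) dx ∧ dy ∧ dw + (-z) dx ∧ dy ∧ dz + (2*w) dx ∧ dz ∧ dw + (-2*y) dy ∧ dz ∧ dw

For a 2-form omega = sum_{i<j} g_{ij} dx_i ∧ dx_j, the exterior derivative is
  d(omega) = sum_{i<j} d(g_{ij}) ∧ dx_i ∧ dx_j = sum_{i<j, k} (∂g_{ij}/∂x_k) dx_k ∧ dx_i ∧ dx_j.
Expand each term, using dx_k ∧ dx_i ∧ dx_j = sgn(permutation) dx_{(a)} ∧ dx_{(b)} ∧ dx_{(c)} with (a < b < c) sorted:
  d(w*x) includes (∂/∂w)(w*x) dw = (x) dw, which multiplied by dx ∧ dy gives (x) dx ∧ dy ∧ dw
  d(w^2 + x^2 + y*z) includes (∂/∂y)(w^2 + x^2 + y*z) dy = (z) dy, which multiplied by dx ∧ dz gives (-z) dx ∧ dy ∧ dz
  d(w^2 + x^2 + y*z) includes (∂/∂w)(w^2 + x^2 + y*z) dw = (2*w) dw, which multiplied by dx ∧ dz gives (2*w) dx ∧ dz ∧ dw
  d(2*y*z - 3) includes (∂/∂z)(2*y*z - 3) dz = (2*y) dz, which multiplied by dy ∧ dw gives (-2*y) dy ∧ dz ∧ dw
Collecting like 3-forms: d(omega) = (x) dx ∧ dy ∧ dw + (-z) dx ∧ dy ∧ dz + (2*w) dx ∧ dz ∧ dw + (-2*y) dy ∧ dz ∧ dw.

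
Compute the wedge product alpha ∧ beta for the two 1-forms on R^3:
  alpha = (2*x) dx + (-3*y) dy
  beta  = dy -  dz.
alpha ∧ beta = (2*x) dx ∧ dy + (-2*x) dx ∧ dz + (3*y) dy ∧ dz

Distribute the wedge, using dx_i ∧ dx_j = -dx_j ∧ dx_i and dx_i ∧ dx_i = 0. For each pair (i, j) with i < j, the coefficient of dx_i ∧ dx_j in alpha ∧ beta is (alpha_i * beta_j - alpha_j * beta_i). Collecting: alpha ∧ beta = (2*x) dx ∧ dy + (-2*x) dx ∧ dz + (3*y) dy ∧ dz.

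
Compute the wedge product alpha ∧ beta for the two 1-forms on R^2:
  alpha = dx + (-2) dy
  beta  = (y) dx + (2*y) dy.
alpha ∧ beta = (4*y) dx ∧ dy

Distribute the wedge, using dx_i ∧ dx_j = -dx_j ∧ dx_i and dx_i ∧ dx_i = 0. For each pair (i, j) with i < j, the coefficient of dx_i ∧ dx_j in alpha ∧ beta is (alpha_i * beta_j - alpha_j * beta_i). Collecting: alpha ∧ beta = (4*y) dx ∧ dy.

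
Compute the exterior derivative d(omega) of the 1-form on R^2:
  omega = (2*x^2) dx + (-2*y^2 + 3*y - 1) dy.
d(omega) = 0

For a 1-form omega = sum_i f_i dx_i, the exterior derivative is
  d(omega) = sum_{i < j} (∂f_j/∂x_i - ∂f_i/∂x_j) dx_i ∧ dx_j.

Assembling: d(omega) = 0.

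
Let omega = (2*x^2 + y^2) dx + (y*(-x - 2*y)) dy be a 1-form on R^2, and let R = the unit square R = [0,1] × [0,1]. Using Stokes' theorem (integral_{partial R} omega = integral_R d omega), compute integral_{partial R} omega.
integral_(partial R) omega = -3/2

Stokes: integral_partial_R omega = integral_R d omega with d omega = (∂Q/∂x - ∂P/∂y) dx ∧ dy.
  ∂Q/∂x = -y
  ∂P/∂y = 2*y
  integrand = ∂Q/∂x - ∂P/∂y = -3*y.
Integrating over R: integral_0^1 integral_0^1 (-3*y) dx dy = -3/2.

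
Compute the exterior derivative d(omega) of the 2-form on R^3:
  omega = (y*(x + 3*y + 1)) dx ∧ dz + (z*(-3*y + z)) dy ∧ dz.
d(omega) = (-x - 6*y - 1) dx ∧ dy ∧ dz

For a 2-form omega = sum_{i<j} g_{ij} dx_i ∧ dx_j, the exterior derivative is
  d(omega) = sum_{i<j} d(g_{ij}) ∧ dx_i ∧ dx_j = sum_{i<j, k} (∂g_{ij}/∂x_k) dx_k ∧ dx_i ∧ dx_j.
Expand each term, using dx_k ∧ dx_i ∧ dx_j = sgn(permutation) dx_{(a)} ∧ dx_{(b)} ∧ dx_{(c)} with (a < b < c) sorted:
  d(y*(x + 3*y + 1)) includes (∂/∂y)(y*(x + 3*y + 1)) dy = (x + 6*y + 1) dy, which multiplied by dx ∧ dz gives (-x - 6*y - 1) dx ∧ dy ∧ dz
Collecting like 3-forms: d(omega) = (-x - 6*y - 1) dx ∧ dy ∧ dz.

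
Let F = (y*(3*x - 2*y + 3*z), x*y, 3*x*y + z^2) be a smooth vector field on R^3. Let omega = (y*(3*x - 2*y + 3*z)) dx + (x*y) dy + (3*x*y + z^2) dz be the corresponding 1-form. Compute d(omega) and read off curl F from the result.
d(omega) = (3*x) dy ∧ dz + (0) dz ∧ dx + (-3*x + 5*y - 3*z) dx ∧ dy; curl F = (3*x, 0, -3*x + 5*y - 3*z)

d omega = sum_{i<j} (∂f_j/∂x_i - ∂f_i/∂x_j) dx_i ∧ dx_j. Under the identification (dy ∧ dz, dz ∧ dx, dx ∧ dy) ↔ (e_x, e_y, e_z), the coefficients are exactly the components of curl F. Compute:
  ∂R/∂y - ∂Q/∂z = (3*x) - (0) = 3*x
  ∂P/∂z - ∂R/∂x = (3*y) - (3*y) = 0
  ∂Q/∂x - ∂P/∂y = (y) - (3*x - 4*y + 3*z) = -3*x + 5*y - 3*z.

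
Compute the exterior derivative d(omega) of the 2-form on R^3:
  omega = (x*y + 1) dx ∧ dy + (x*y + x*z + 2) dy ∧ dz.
d(omega) = (y + z) dx ∧ dy ∧ dz

For a 2-form omega = sum_{i<j} g_{ij} dx_i ∧ dx_j, the exterior derivative is
  d(omega) = sum_{i<j} d(g_{ij}) ∧ dx_i ∧ dx_j = sum_{i<j, k} (∂g_{ij}/∂x_k) dx_k ∧ dx_i ∧ dx_j.
Expand each term, using dx_k ∧ dx_i ∧ dx_j = sgn(permutation) dx_{(a)} ∧ dx_{(b)} ∧ dx_{(c)} with (a < b < c) sorted:
  d(x*y + x*z + 2) includes (∂/∂x)(x*y + x*z + 2) dx = (y + z) dx, which multiplied by dy ∧ dz gives (y + z) dx ∧ dy ∧ dz
Collecting like 3-forms: d(omega) = (y + z) dx ∧ dy ∧ dz.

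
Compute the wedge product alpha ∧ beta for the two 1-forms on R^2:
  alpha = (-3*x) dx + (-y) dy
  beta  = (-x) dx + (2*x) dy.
alpha ∧ beta = (-x*(6*x + y)) dx ∧ dy

Distribute the wedge, using dx_i ∧ dx_j = -dx_j ∧ dx_i and dx_i ∧ dx_i = 0. For each pair (i, j) with i < j, the coefficient of dx_i ∧ dx_j in alpha ∧ beta is (alpha_i * beta_j - alpha_j * beta_i). Collecting: alpha ∧ beta = (-x*(6*x + y)) dx ∧ dy.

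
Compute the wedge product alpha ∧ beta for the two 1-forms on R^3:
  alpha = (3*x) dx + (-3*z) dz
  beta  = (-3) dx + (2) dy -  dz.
alpha ∧ beta = (6*x) dx ∧ dy + (-3*x - 9*z) dx ∧ dz + (6*z) dy ∧ dz

Distribute the wedge, using dx_i ∧ dx_j = -dx_j ∧ dx_i and dx_i ∧ dx_i = 0. For each pair (i, j) with i < j, the coefficient of dx_i ∧ dx_j in alpha ∧ beta is (alpha_i * beta_j - alpha_j * beta_i). Collecting: alpha ∧ beta = (6*x) dx ∧ dy + (-3*x - 9*z) dx ∧ dz + (6*z) dy ∧ dz.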